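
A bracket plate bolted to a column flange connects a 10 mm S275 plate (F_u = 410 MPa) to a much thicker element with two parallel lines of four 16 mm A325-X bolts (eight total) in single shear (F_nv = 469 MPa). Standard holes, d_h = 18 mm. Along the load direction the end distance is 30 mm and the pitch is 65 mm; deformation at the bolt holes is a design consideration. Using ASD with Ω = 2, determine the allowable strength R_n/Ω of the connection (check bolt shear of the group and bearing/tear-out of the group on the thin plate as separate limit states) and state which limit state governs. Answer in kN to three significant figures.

377 kN (bolt shear governs)

Bolt shear: A_b = π·16²/4 = 201.1 mm²; R_n = 469 × 201.1 × 8 × 1 / 1000 = 754.4 kN → 754.4 / 2 = 377 kN.
Bearing (1.2 l_c t F_u ≤ 2.4 d t F_u): upper limit = 2.4·16·10·410 / 1000 = 157.4 kN.
  Edge l_c = 30 − 18/2 = 21 → r_n = 103.3 kN; interior l_c = 65 − 18 = 47 → r_n = 157.4 kN.
  R_n,bearing = 2·103.3 + 6·157.4 = 1151 kN → 1151 / 2 = 576 kN.
Bolt shear governs: 377 kN.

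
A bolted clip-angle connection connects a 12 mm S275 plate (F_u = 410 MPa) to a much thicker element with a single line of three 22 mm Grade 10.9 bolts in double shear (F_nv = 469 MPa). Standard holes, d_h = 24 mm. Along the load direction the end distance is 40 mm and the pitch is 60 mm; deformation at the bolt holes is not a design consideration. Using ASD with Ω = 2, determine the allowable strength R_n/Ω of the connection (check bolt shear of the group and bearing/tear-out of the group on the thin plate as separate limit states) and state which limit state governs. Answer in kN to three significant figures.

Bolt shear: A_b = π·22²/4 = 380.1 mm²; R_n = 469 × 380.1 × 3 × 2 / 1000 = 1070 kN → 1070 / 2 = 535 kN.
Bearing (1.5 l_c t F_u ≤ 3.0 d t F_u): upper limit = 3.0·22·12·410 / 1000 = 324.7 kN.
  Edge l_c = 40 − 24/2 = 28 → r_n = 206.6 kN; interior l_c = 60 − 24 = 36 → r_n = 265.7 kN.
  R_n,bearing = 1·206.6 + 2·265.7 = 738 kN → 738 / 2 = 369 kN.
Bearing governs: 369 kN.

369 kN (bearing governs)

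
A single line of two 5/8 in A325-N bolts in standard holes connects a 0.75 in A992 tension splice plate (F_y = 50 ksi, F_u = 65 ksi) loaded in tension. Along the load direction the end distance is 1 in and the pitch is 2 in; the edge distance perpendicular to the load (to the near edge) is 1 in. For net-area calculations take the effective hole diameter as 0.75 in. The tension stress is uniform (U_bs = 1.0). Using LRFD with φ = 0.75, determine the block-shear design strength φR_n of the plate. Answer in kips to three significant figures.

Shear plane L_v = 1 + 1·2 = 3 in; A_gv = 3 × 0.75 = 2.25 in².
A_nv = (3 − 1.5·0.75) × 0.75 = 1.406 in².
A_nt = (1 − 0.5·0.75) × 0.75 = 0.4688 in².
0.6 F_u A_nv = 54.84 kips; 0.6 F_y A_gv = 67.5 kips → shear rupture governs the shear term.
R_n = 54.84 + 1.0 × 65 × 0.4688 = 85.31 kips.
Design strength φR_n = 0.75 × 85.31 = 64 kips.

64 kips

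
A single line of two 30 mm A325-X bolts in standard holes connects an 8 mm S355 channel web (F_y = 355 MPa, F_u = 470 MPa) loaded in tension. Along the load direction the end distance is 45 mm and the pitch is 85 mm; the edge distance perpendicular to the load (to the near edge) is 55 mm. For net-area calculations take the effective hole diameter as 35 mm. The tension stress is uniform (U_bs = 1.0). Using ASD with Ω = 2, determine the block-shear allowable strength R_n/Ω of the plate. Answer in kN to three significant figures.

Shear plane L_v = 45 + 1·85 = 130 mm; A_gv = 130 × 8 = 1040 mm².
A_nv = (130 − 1.5·35) × 8 = 620 mm².
A_nt = (55 − 0.5·35) × 8 = 300 mm².
0.6 F_u A_nv = 174.8 kN; 0.6 F_y A_gv = 221.5 kN → shear rupture governs the shear term.
R_n = 174.8 + 1.0 × 470 × 300 / 1000 = 315.8 kN.
Allowable strength R_n/Ω = 315.8 / 2 = 158 kN.

158 kN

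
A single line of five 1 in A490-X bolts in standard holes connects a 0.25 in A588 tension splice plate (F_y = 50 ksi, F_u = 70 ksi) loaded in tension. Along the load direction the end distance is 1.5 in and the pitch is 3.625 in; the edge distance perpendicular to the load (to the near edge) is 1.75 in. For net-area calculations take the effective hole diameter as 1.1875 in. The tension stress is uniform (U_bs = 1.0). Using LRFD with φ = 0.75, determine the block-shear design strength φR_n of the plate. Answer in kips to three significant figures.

Shear plane L_v = 1.5 + 4·3.625 = 16 in; A_gv = 16 × 0.25 = 4 in².
A_nv = (16 − 4.5·1.1875) × 0.25 = 2.664 in².
A_nt = (1.75 − 0.5·1.1875) × 0.25 = 0.2891 in².
0.6 F_u A_nv = 111.9 kips; 0.6 F_y A_gv = 120 kips → shear rupture governs the shear term.
R_n = 111.9 + 1.0 × 70 × 0.2891 = 132.1 kips.
Design strength φR_n = 0.75 × 132.1 = 99.1 kips.

99.1 kips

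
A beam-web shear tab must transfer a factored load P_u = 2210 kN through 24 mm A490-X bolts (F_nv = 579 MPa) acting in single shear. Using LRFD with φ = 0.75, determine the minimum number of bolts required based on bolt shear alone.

12 bolts

A_b = π·24²/4 = 452.4 mm².
Per-bolt design strength φR_n = 0.75 × 579 × 452.4 × 1 / 1000 = 196.5 kN.
n ≥ 2210 / 196.5 = 11.25 → use 12 bolts.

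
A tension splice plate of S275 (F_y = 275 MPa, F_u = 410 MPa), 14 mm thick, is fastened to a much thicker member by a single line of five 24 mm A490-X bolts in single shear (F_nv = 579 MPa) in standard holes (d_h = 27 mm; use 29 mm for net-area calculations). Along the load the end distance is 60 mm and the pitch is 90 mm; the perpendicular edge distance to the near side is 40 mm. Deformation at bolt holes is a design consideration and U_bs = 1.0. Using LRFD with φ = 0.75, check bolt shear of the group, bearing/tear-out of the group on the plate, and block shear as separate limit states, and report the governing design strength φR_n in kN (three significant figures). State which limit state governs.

837 kN (block shear governs)

Bolt shear: A_b = π·24²/4 = 452.4 mm²; R_n = 579 × 452.4 × 5 × 1 / 1000 = 1310 kN → 0.75 × 1310 = 982 kN.
Bearing: edge l_c = 46.5, r_n = 320.3 kN; interior l_c = 63, r_n = 330.6 kN; R_n = 320.3 + 4·330.6 = 1643 kN → 1230 kN.
Block shear: A_gv = 5880, A_nv = 4053, A_nt = 357 mm²; R_n = min(0.6F_uA_nv, 0.6F_yA_gv) + U_bs·F_u·A_nt = 1117 kN → 837 kN.
Block shear governs: 837 kN.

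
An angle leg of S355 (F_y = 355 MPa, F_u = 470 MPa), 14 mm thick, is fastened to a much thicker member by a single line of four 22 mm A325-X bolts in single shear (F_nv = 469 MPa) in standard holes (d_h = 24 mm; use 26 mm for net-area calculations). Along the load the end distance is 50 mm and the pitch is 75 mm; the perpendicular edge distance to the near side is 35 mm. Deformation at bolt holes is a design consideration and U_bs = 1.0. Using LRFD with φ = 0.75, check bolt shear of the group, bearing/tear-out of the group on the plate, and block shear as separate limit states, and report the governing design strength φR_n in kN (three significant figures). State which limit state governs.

535 kN (bolt shear governs)

Bolt shear: A_b = π·22²/4 = 380.1 mm²; R_n = 469 × 380.1 × 4 × 1 / 1000 = 713.1 kN → 0.75 × 713.1 = 535 kN.
Bearing: edge l_c = 38, r_n = 300 kN; interior l_c = 51, r_n = 347.4 kN; R_n = 300 + 3·347.4 = 1342 kN → 1010 kN.
Block shear: A_gv = 3850, A_nv = 2576, A_nt = 308 mm²; R_n = min(0.6F_uA_nv, 0.6F_yA_gv) + U_bs·F_u·A_nt = 871.2 kN → 653 kN.
Bolt shear governs: 535 kN.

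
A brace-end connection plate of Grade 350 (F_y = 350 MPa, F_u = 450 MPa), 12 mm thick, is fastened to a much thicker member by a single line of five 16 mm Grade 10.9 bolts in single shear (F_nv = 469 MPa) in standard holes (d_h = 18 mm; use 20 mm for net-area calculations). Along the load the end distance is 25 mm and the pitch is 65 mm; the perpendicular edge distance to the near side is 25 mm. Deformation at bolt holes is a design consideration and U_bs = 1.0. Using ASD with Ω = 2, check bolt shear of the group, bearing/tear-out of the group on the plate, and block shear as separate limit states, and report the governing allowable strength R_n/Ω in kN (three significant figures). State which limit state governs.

236 kN (bolt shear governs)

Bolt shear: A_b = π·16²/4 = 201.1 mm²; R_n = 469 × 201.1 × 5 × 1 / 1000 = 471.5 kN → 471.5 / 2 = 236 kN.
Bearing: edge l_c = 16, r_n = 103.7 kN; interior l_c = 47, r_n = 207.4 kN; R_n = 103.7 + 4·207.4 = 933.1 kN → 467 kN.
Block shear: A_gv = 3420, A_nv = 2340, A_nt = 180 mm²; R_n = min(0.6F_uA_nv, 0.6F_yA_gv) + U_bs·F_u·A_nt = 712.8 kN → 356 kN.
Bolt shear governs: 236 kN.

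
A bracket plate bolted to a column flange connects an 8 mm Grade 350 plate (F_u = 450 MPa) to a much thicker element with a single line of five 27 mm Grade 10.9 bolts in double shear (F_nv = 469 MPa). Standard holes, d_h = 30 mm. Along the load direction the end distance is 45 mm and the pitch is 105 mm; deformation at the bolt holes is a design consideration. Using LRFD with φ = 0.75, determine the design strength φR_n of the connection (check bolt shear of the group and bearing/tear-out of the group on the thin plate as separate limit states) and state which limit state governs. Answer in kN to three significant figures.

Bolt shear: A_b = π·27²/4 = 572.6 mm²; R_n = 469 × 572.6 × 5 × 2 / 1000 = 2685 kN → 0.75 × 2685 = 2010 kN.
Bearing (1.2 l_c t F_u ≤ 2.4 d t F_u): upper limit = 2.4·27·8·450 / 1000 = 233.3 kN.
  Edge l_c = 45 − 30/2 = 30 → r_n = 129.6 kN; interior l_c = 105 − 30 = 75 → r_n = 233.3 kN.
  R_n,bearing = 1·129.6 + 4·233.3 = 1063 kN → 0.75 × 1063 = 797 kN.
Bearing governs: 797 kN.

797 kN (bearing governs)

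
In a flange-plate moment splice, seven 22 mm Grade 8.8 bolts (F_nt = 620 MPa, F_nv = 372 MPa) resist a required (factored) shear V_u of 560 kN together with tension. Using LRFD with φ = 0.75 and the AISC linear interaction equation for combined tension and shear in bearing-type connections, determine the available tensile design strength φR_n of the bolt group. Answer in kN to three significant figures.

675 kN

A_b = π·22²/4 = 380.1 mm²; f_rv = 560 × 1000 / (7 × 380.1) = 210.5 MPa.
F'_nt = 1.3 F_nt − (F_nt / φF_nv) f_rv = 1.3·620 − (620/(0.75·372))·210.5 = 338.3 MPa, capped at F_nt → F'_nt = 338.3 MPa.
R_n = F'_nt · A_b · n = 338.3 × 380.1 × 7 / 1000 = 900.3 kN.
Design strength φR_n = 0.75 × 900.3 = 675 kN.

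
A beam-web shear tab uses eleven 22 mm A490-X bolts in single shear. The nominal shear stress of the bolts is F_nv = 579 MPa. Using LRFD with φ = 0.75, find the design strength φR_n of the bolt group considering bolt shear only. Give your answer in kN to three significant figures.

A_b = π × 22² / 4 = 380.1 mm².
R_n = F_nv · A_b · n · n_s = 579 × 380.1 × 11 × 1 / 1000 = 2421 kN.
Design strength φR_n = 0.75 × 2421 = 1820 kN.

1820 kN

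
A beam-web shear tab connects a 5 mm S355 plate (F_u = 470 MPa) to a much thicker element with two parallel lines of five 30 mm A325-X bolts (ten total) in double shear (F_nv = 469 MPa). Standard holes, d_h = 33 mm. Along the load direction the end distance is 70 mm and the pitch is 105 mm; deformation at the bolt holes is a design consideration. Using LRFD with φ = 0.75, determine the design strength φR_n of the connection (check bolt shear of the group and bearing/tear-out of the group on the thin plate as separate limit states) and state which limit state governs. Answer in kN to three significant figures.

1240 kN (bearing governs)

Bolt shear: A_b = π·30²/4 = 706.9 mm²; R_n = 469 × 706.9 × 10 × 2 / 1000 = 6630 kN → 0.75 × 6630 = 4970 kN.
Bearing (1.2 l_c t F_u ≤ 2.4 d t F_u): upper limit = 2.4·30·5·470 / 1000 = 169.2 kN.
  Edge l_c = 70 − 33/2 = 53.5 → r_n = 150.9 kN; interior l_c = 105 − 33 = 72 → r_n = 169.2 kN.
  R_n,bearing = 2·150.9 + 8·169.2 = 1655 kN → 0.75 × 1655 = 1240 kN.
Bearing governs: 1240 kN.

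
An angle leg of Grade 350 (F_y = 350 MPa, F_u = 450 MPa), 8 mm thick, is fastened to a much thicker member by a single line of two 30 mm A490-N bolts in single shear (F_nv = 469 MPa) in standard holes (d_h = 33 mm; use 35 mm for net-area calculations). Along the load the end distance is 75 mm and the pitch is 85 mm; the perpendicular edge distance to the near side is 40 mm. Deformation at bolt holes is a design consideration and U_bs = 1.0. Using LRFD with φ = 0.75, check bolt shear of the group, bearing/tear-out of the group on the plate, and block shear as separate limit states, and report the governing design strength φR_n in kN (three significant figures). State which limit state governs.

235 kN (block shear governs)

Bolt shear: A_b = π·30²/4 = 706.9 mm²; R_n = 469 × 706.9 × 2 × 1 / 1000 = 663 kN → 0.75 × 663 = 497 kN.
Bearing: edge l_c = 58.5, r_n = 252.7 kN; interior l_c = 52, r_n = 224.6 kN; R_n = 252.7 + 1·224.6 = 477.4 kN → 358 kN.
Block shear: A_gv = 1280, A_nv = 860, A_nt = 180 mm²; R_n = min(0.6F_uA_nv, 0.6F_yA_gv) + U_bs·F_u·A_nt = 313.2 kN → 235 kN.
Block shear governs: 235 kN.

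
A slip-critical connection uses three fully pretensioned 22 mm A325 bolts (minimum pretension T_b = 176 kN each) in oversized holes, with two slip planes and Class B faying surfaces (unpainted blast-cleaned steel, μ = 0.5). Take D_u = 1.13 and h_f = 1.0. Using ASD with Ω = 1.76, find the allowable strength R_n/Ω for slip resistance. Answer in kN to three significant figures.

339 kN

R_n = μ · D_u · h_f · T_b · n_s · n_b = 0.5 × 1.13 × 1.0 × 176 × 2 × 3 = 596.6 kN.
Allowable strength R_n/Ω = 596.6 / 1.76 = 339 kN.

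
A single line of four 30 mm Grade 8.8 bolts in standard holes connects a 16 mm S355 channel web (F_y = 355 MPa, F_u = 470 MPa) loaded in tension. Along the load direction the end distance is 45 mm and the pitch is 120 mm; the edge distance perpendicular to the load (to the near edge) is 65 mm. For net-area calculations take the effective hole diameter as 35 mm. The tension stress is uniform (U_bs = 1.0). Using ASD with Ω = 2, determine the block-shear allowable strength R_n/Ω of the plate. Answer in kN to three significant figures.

Shear plane L_v = 45 + 3·120 = 405 mm; A_gv = 405 × 16 = 6480 mm².
A_nv = (405 − 3.5·35) × 16 = 4520 mm².
A_nt = (65 − 0.5·35) × 16 = 760 mm².
0.6 F_u A_nv = 1275 kN; 0.6 F_y A_gv = 1380 kN → shear rupture governs the shear term.
R_n = 1275 + 1.0 × 470 × 760 / 1000 = 1632 kN.
Allowable strength R_n/Ω = 1632 / 2 = 816 kN.

816 kN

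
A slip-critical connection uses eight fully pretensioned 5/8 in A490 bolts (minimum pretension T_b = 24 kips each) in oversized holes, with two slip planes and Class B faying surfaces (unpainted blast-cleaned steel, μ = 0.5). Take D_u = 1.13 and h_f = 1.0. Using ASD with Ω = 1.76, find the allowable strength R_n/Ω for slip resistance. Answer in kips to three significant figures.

R_n = μ · D_u · h_f · T_b · n_s · n_b = 0.5 × 1.13 × 1.0 × 24 × 2 × 8 = 217 kips.
Allowable strength R_n/Ω = 217 / 1.76 = 123 kips.

123 kips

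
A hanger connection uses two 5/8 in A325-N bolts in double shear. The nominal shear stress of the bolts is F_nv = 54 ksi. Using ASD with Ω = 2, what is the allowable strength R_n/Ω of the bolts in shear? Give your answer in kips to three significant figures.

A_b = π × 0.625² / 4 = 0.3068 in².
R_n = F_nv · A_b · n · n_s = 54 × 0.3068 × 2 × 2 = 66.27 kips.
Allowable strength R_n/Ω = 66.27 / 2 = 33.1 kips.

33.1 kips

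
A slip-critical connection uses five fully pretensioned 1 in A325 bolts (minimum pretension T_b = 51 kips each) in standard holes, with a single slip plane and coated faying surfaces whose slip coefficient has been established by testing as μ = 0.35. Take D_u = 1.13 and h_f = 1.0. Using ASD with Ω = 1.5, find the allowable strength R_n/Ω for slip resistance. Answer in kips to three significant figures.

67.2 kips

R_n = μ · D_u · h_f · T_b · n_s · n_b = 0.35 × 1.13 × 1.0 × 51 × 1 × 5 = 100.9 kips.
Allowable strength R_n/Ω = 100.9 / 1.5 = 67.2 kips.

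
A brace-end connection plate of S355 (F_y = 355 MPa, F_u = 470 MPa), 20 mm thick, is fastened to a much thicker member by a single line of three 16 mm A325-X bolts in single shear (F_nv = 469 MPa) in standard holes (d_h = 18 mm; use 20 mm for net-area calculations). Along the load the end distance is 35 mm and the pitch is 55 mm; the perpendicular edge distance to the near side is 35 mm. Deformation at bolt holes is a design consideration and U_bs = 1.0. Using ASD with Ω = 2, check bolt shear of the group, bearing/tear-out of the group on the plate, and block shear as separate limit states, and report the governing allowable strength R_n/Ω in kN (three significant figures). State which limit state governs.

Bolt shear: A_b = π·16²/4 = 201.1 mm²; R_n = 469 × 201.1 × 3 × 1 / 1000 = 282.9 kN → 282.9 / 2 = 141 kN.
Bearing: edge l_c = 26, r_n = 293.3 kN; interior l_c = 37, r_n = 361 kN; R_n = 293.3 + 2·361 = 1015 kN → 508 kN.
Block shear: A_gv = 2900, A_nv = 1900, A_nt = 500 mm²; R_n = min(0.6F_uA_nv, 0.6F_yA_gv) + U_bs·F_u·A_nt = 770.8 kN → 385 kN.
Bolt shear governs: 141 kN.

141 kN (bolt shear governs)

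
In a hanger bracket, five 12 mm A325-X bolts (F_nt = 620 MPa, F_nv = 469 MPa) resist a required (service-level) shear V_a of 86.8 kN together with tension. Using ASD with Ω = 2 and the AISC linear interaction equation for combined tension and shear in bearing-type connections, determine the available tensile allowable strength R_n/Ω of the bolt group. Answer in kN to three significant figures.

113 kN

A_b = π·12²/4 = 113.1 mm²; f_rv = 86.8 × 1000 / (5 × 113.1) = 153.5 MPa.
F'_nt = 1.3 F_nt − (Ω F_nt / F_nv) f_rv = 1.3·620 − (2·620/469)·153.5 = 400.2 MPa, capped at F_nt → F'_nt = 400.2 MPa.
R_n = F'_nt · A_b · n = 400.2 × 113.1 × 5 / 1000 = 226.3 kN.
Allowable strength R_n/Ω = 226.3 / 2 = 113 kN.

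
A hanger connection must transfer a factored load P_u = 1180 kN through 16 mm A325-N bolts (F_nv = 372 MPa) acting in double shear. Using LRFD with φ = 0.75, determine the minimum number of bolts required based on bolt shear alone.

A_b = π·16²/4 = 201.1 mm².
Per-bolt design strength φR_n = 0.75 × 372 × 201.1 × 2 / 1000 = 112.2 kN.
n ≥ 1180 / 112.2 = 10.52 → use 11 bolts.

11 bolts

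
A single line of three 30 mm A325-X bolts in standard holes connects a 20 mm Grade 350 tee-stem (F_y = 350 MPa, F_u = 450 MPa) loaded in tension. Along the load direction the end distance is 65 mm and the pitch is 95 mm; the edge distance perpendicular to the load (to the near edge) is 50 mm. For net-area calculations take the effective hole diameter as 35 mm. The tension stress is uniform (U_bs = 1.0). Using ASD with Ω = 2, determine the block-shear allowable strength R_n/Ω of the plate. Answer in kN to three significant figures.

Shear plane L_v = 65 + 2·95 = 255 mm; A_gv = 255 × 20 = 5100 mm².
A_nv = (255 − 2.5·35) × 20 = 3350 mm².
A_nt = (50 − 0.5·35) × 20 = 650 mm².
0.6 F_u A_nv = 904.5 kN; 0.6 F_y A_gv = 1071 kN → shear rupture governs the shear term.
R_n = 904.5 + 1.0 × 450 × 650 / 1000 = 1197 kN.
Allowable strength R_n/Ω = 1197 / 2 = 598 kN.

598 kN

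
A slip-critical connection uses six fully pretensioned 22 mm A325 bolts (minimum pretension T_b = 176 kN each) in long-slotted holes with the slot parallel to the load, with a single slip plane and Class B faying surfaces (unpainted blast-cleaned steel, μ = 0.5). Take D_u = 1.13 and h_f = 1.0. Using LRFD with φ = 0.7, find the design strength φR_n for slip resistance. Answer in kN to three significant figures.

R_n = μ · D_u · h_f · T_b · n_s · n_b = 0.5 × 1.13 × 1.0 × 176 × 1 × 6 = 596.6 kN.
Design strength φR_n = 0.7 × 596.6 = 418 kN.

418 kN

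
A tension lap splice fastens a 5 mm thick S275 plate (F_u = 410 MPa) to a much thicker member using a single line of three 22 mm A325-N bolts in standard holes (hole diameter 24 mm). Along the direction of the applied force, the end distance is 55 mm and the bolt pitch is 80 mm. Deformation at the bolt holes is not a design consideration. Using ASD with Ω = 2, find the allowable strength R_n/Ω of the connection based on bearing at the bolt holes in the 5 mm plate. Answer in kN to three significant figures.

Per bolt r_n = 1.5 l_c t F_u ≤ 3.0 d t F_u; upper limit = 3.0 × 22 × 5 × 410 / 1000 = 135.3 kN.
Edge bolt: l_c = 55 − 24/2 = 43 mm → 1.5 × 43 × 5 × 410 / 1000 = 132.2 → r_n = 132.2 kN.
Interior bolts: l_c = 80 − 24 = 56 mm → 1.5 × 56 × 5 × 410 / 1000 = 172.2 → r_n = 135.3 kN.
R_n = 1 × 132.2 + 2 × 135.3 = 402.8 kN.
Allowable strength R_n/Ω = 402.8 / 2 = 201 kN.

201 kN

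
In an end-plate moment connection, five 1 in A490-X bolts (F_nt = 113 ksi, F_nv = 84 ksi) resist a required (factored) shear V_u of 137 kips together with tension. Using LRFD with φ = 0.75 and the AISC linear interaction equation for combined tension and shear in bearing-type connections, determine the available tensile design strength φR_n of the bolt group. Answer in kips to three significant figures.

248 kips

A_b = π·1²/4 = 0.7854 in²; f_rv = 137 / (5 × 0.7854) = 34.89 ksi.
F'_nt = 1.3 F_nt − (F_nt / φF_nv) f_rv = 1.3·113 − (113/(0.75·84))·34.89 = 84.33 ksi, capped at F_nt → F'_nt = 84.33 ksi.
R_n = F'_nt · A_b · n = 84.33 × 0.7854 × 5 = 331.1 kips.
Design strength φR_n = 0.75 × 331.1 = 248 kips.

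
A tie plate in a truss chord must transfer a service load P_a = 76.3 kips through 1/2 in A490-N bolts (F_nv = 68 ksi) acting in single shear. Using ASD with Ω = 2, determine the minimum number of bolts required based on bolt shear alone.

12 bolts

A_b = π·0.5²/4 = 0.1963 in².
Per-bolt allowable strength R_n/Ω = 68 × 0.1963 × 1 / 2 = 6.676 kips.
n ≥ 76.3 / 6.676 = 11.43 → use 12 bolts.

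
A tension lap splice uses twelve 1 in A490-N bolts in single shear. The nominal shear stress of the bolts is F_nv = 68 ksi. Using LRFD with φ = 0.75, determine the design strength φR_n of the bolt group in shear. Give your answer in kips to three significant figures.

A_b = π × 1² / 4 = 0.7854 in².
R_n = F_nv · A_b · n · n_s = 68 × 0.7854 × 12 × 1 = 640.9 kips.
Design strength φR_n = 0.75 × 640.9 = 481 kips.

481 kips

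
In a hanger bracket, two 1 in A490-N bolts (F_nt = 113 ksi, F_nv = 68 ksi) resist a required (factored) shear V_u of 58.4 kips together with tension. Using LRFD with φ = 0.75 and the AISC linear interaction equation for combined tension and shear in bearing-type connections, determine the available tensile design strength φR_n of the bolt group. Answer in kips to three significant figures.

76 kips

A_b = π·1²/4 = 0.7854 in²; f_rv = 58.4 / (2 × 0.7854) = 37.18 ksi.
F'_nt = 1.3 F_nt − (F_nt / φF_nv) f_rv = 1.3·113 − (113/(0.75·68))·37.18 = 64.52 ksi, capped at F_nt → F'_nt = 64.52 ksi.
R_n = F'_nt · A_b · n = 64.52 × 0.7854 × 2 = 101.4 kips.
Design strength φR_n = 0.75 × 101.4 = 76 kips.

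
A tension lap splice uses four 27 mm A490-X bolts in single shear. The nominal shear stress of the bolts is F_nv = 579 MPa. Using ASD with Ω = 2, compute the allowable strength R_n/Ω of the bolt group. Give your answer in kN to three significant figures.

663 kN

A_b = π × 27² / 4 = 572.6 mm².
R_n = F_nv · A_b · n · n_s = 579 × 572.6 × 4 × 1 / 1000 = 1326 kN.
Allowable strength R_n/Ω = 1326 / 2 = 663 kN.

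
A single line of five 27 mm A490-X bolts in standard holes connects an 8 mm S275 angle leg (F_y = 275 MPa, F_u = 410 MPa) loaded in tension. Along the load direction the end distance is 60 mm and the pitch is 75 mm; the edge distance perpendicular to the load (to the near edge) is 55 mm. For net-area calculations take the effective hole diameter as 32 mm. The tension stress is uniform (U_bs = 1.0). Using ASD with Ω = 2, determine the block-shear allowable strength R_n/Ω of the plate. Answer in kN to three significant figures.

Shear plane L_v = 60 + 4·75 = 360 mm; A_gv = 360 × 8 = 2880 mm².
A_nv = (360 − 4.5·32) × 8 = 1728 mm².
A_nt = (55 − 0.5·32) × 8 = 312 mm².
0.6 F_u A_nv = 425.1 kN; 0.6 F_y A_gv = 475.2 kN → shear rupture governs the shear term.
R_n = 425.1 + 1.0 × 410 × 312 / 1000 = 553 kN.
Allowable strength R_n/Ω = 553 / 2 = 277 kN.

277 kN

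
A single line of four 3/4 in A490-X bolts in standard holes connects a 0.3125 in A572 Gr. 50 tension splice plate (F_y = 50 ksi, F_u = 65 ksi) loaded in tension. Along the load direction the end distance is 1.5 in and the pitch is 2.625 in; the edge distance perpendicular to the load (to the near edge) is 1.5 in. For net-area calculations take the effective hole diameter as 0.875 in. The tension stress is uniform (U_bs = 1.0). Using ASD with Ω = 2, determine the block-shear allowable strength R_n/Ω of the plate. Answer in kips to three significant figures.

49.3 kips

Shear plane L_v = 1.5 + 3·2.625 = 9.375 in; A_gv = 9.375 × 0.3125 = 2.93 in².
A_nv = (9.375 − 3.5·0.875) × 0.3125 = 1.973 in².
A_nt = (1.5 − 0.5·0.875) × 0.3125 = 0.332 in².
0.6 F_u A_nv = 76.93 kips; 0.6 F_y A_gv = 87.89 kips → shear rupture governs the shear term.
R_n = 76.93 + 1.0 × 65 × 0.332 = 98.52 kips.
Allowable strength R_n/Ω = 98.52 / 2 = 49.3 kips.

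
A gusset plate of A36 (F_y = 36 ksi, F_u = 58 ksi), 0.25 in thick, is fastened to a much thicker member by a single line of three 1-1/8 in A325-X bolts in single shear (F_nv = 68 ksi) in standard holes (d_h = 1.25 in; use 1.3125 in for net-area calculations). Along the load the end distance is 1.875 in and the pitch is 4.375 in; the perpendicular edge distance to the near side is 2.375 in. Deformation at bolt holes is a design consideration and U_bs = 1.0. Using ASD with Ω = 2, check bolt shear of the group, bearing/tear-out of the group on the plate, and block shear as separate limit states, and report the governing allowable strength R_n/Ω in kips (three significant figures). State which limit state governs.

41.1 kips (block shear governs)

Bolt shear: A_b = π·1.125²/4 = 0.994 in²; R_n = 68 × 0.994 × 3 × 1 = 202.8 kips → 202.8 / 2 = 101 kips.
Bearing: edge l_c = 1.25, r_n = 21.75 kips; interior l_c = 3.125, r_n = 39.15 kips; R_n = 21.75 + 2·39.15 = 100 kips → 50 kips.
Block shear: A_gv = 2.656, A_nv = 1.836, A_nt = 0.4297 in²; R_n = min(0.6F_uA_nv, 0.6F_yA_gv) + U_bs·F_u·A_nt = 82.3 kips → 41.1 kips.
Block shear governs: 41.1 kips.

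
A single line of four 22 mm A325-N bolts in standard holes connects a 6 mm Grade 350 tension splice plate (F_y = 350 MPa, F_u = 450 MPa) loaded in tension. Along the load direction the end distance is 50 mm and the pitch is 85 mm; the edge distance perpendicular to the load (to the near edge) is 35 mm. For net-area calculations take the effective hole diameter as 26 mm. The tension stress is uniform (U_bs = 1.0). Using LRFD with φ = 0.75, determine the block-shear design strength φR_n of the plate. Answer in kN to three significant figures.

Shear plane L_v = 50 + 3·85 = 305 mm; A_gv = 305 × 6 = 1830 mm².
A_nv = (305 − 3.5·26) × 6 = 1284 mm².
A_nt = (35 − 0.5·26) × 6 = 132 mm².
0.6 F_u A_nv = 346.7 kN; 0.6 F_y A_gv = 384.3 kN → shear rupture governs the shear term.
R_n = 346.7 + 1.0 × 450 × 132 / 1000 = 406.1 kN.
Design strength φR_n = 0.75 × 406.1 = 305 kN.

305 kN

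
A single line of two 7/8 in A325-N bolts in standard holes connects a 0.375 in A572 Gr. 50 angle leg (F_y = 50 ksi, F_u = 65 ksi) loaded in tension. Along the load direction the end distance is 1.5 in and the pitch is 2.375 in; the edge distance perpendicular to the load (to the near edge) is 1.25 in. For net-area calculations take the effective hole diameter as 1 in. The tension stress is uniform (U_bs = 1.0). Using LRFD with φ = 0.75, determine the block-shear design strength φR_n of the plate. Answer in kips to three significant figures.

39.8 kips

Shear plane L_v = 1.5 + 1·2.375 = 3.875 in; A_gv = 3.875 × 0.375 = 1.453 in².
A_nv = (3.875 − 1.5·1) × 0.375 = 0.8906 in².
A_nt = (1.25 − 0.5·1) × 0.375 = 0.2812 in².
0.6 F_u A_nv = 34.73 kips; 0.6 F_y A_gv = 43.59 kips → shear rupture governs the shear term.
R_n = 34.73 + 1.0 × 65 × 0.2812 = 53.02 kips.
Design strength φR_n = 0.75 × 53.02 = 39.8 kips.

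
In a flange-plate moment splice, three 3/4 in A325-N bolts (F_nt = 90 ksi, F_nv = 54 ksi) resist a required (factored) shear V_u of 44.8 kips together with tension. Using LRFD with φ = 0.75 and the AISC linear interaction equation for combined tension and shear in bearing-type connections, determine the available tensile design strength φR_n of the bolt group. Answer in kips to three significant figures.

A_b = π·0.75²/4 = 0.4418 in²; f_rv = 44.8 / (3 × 0.4418) = 33.8 ksi.
F'_nt = 1.3 F_nt − (F_nt / φF_nv) f_rv = 1.3·90 − (90/(0.75·54))·33.8 = 41.88 ksi, capped at F_nt → F'_nt = 41.88 ksi.
R_n = F'_nt · A_b · n = 41.88 × 0.4418 × 3 = 55.51 kips.
Design strength φR_n = 0.75 × 55.51 = 41.6 kips.

41.6 kips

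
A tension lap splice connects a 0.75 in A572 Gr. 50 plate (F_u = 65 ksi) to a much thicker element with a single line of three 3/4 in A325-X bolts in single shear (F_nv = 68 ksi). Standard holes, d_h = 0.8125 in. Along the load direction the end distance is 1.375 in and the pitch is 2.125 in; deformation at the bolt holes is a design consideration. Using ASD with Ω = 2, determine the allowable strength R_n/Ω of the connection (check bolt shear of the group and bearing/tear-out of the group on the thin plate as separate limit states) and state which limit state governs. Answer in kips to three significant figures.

45.1 kips (bolt shear governs)

Bolt shear: A_b = π·0.75²/4 = 0.4418 in²; R_n = 68 × 0.4418 × 3 × 1 = 90.12 kips → 90.12 / 2 = 45.1 kips.
Bearing (1.2 l_c t F_u ≤ 2.4 d t F_u): upper limit = 2.4·0.75·0.75·65 = 87.75 kips.
  Edge l_c = 1.375 − 0.8125/2 = 0.9688 → r_n = 56.67 kips; interior l_c = 2.125 − 0.8125 = 1.312 → r_n = 76.78 kips.
  R_n,bearing = 1·56.67 + 2·76.78 = 210.2 kips → 210.2 / 2 = 105 kips.
Bolt shear governs: 45.1 kips.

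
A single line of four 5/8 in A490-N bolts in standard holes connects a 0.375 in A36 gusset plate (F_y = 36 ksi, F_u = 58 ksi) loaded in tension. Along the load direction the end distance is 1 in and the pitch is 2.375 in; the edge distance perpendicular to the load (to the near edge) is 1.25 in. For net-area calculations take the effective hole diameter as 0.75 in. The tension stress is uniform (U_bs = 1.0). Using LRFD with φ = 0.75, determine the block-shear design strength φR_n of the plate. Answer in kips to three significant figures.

Shear plane L_v = 1 + 3·2.375 = 8.125 in; A_gv = 8.125 × 0.375 = 3.047 in².
A_nv = (8.125 − 3.5·0.75) × 0.375 = 2.062 in².
A_nt = (1.25 − 0.5·0.75) × 0.375 = 0.3281 in².
0.6 F_u A_nv = 71.77 kips; 0.6 F_y A_gv = 65.81 kips → shear yielding governs the shear term.
R_n = 65.81 + 1.0 × 58 × 0.3281 = 84.84 kips.
Design strength φR_n = 0.75 × 84.84 = 63.6 kips.

63.6 kips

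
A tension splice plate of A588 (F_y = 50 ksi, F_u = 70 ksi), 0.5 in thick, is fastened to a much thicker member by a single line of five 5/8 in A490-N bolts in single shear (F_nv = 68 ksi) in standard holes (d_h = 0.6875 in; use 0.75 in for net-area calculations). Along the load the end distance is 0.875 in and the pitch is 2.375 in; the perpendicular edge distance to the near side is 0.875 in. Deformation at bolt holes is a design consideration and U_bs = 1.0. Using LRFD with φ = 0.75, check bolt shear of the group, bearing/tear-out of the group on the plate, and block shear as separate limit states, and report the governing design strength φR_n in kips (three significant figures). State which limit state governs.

78.2 kips (bolt shear governs)

Bolt shear: A_b = π·0.625²/4 = 0.3068 in²; R_n = 68 × 0.3068 × 5 × 1 = 104.3 kips → 0.75 × 104.3 = 78.2 kips.
Bearing: edge l_c = 0.5312, r_n = 22.31 kips; interior l_c = 1.688, r_n = 52.5 kips; R_n = 22.31 + 4·52.5 = 232.3 kips → 174 kips.
Block shear: A_gv = 5.188, A_nv = 3.5, A_nt = 0.25 in²; R_n = min(0.6F_uA_nv, 0.6F_yA_gv) + U_bs·F_u·A_nt = 164.5 kips → 123 kips.
Bolt shear governs: 78.2 kips.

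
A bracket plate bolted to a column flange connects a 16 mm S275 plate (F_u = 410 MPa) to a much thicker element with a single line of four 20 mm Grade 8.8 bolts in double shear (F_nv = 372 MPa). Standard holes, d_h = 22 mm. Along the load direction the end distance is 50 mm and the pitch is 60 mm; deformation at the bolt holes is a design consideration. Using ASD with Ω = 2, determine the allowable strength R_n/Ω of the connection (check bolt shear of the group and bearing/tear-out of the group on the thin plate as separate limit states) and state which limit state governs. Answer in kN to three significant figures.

467 kN (bolt shear governs)

Bolt shear: A_b = π·20²/4 = 314.2 mm²; R_n = 372 × 314.2 × 4 × 2 / 1000 = 934.9 kN → 934.9 / 2 = 467 kN.
Bearing (1.2 l_c t F_u ≤ 2.4 d t F_u): upper limit = 2.4·20·16·410 / 1000 = 314.9 kN.
  Edge l_c = 50 − 22/2 = 39 → r_n = 307 kN; interior l_c = 60 − 22 = 38 → r_n = 299.1 kN.
  R_n,bearing = 1·307 + 3·299.1 = 1204 kN → 1204 / 2 = 602 kN.
Bolt shear governs: 467 kN.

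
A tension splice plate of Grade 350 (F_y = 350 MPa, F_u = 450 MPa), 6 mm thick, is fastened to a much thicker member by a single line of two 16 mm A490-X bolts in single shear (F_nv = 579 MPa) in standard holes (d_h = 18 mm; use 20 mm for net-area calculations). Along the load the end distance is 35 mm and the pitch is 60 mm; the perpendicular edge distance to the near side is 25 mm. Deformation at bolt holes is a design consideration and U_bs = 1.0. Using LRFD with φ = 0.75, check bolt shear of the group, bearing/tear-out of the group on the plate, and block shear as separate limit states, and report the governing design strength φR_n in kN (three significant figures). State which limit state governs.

109 kN (block shear governs)

Bolt shear: A_b = π·16²/4 = 201.1 mm²; R_n = 579 × 201.1 × 2 × 1 / 1000 = 232.8 kN → 0.75 × 232.8 = 175 kN.
Bearing: edge l_c = 26, r_n = 84.24 kN; interior l_c = 42, r_n = 103.7 kN; R_n = 84.24 + 1·103.7 = 187.9 kN → 141 kN.
Block shear: A_gv = 570, A_nv = 390, A_nt = 90 mm²; R_n = min(0.6F_uA_nv, 0.6F_yA_gv) + U_bs·F_u·A_nt = 145.8 kN → 109 kN.
Block shear governs: 109 kN.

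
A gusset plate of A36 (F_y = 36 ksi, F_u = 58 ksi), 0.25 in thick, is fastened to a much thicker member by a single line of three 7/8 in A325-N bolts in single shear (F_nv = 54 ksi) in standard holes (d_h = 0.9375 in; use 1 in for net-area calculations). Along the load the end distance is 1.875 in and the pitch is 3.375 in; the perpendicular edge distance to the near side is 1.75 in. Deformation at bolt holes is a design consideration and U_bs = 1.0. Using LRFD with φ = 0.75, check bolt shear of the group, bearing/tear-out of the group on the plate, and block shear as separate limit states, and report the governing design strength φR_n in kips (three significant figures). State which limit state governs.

48.5 kips (block shear governs)

Bolt shear: A_b = π·0.875²/4 = 0.6013 in²; R_n = 54 × 0.6013 × 3 × 1 = 97.41 kips → 0.75 × 97.41 = 73.1 kips.
Bearing: edge l_c = 1.406, r_n = 24.47 kips; interior l_c = 2.438, r_n = 30.45 kips; R_n = 24.47 + 2·30.45 = 85.37 kips → 64 kips.
Block shear: A_gv = 2.156, A_nv = 1.531, A_nt = 0.3125 in²; R_n = min(0.6F_uA_nv, 0.6F_yA_gv) + U_bs·F_u·A_nt = 64.7 kips → 48.5 kips.
Block shear governs: 48.5 kips.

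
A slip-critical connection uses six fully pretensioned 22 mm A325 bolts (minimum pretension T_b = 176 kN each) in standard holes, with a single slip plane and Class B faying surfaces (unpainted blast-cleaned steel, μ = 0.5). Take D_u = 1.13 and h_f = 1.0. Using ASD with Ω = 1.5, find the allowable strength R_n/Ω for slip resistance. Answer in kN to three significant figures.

R_n = μ · D_u · h_f · T_b · n_s · n_b = 0.5 × 1.13 × 1.0 × 176 × 1 × 6 = 596.6 kN.
Allowable strength R_n/Ω = 596.6 / 1.5 = 398 kN.

398 kN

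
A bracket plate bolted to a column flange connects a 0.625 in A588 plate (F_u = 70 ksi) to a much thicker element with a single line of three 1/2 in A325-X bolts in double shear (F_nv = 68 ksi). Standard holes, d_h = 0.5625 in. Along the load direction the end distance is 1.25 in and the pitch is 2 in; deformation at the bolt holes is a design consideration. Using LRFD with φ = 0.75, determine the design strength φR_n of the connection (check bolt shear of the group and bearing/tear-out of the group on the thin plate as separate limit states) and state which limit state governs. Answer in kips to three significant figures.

60.1 kips (bolt shear governs)

Bolt shear: A_b = π·0.5²/4 = 0.1963 in²; R_n = 68 × 0.1963 × 3 × 2 = 80.11 kips → 0.75 × 80.11 = 60.1 kips.
Bearing (1.2 l_c t F_u ≤ 2.4 d t F_u): upper limit = 2.4·0.5·0.625·70 = 52.5 kips.
  Edge l_c = 1.25 − 0.5625/2 = 0.9688 → r_n = 50.86 kips; interior l_c = 2 − 0.5625 = 1.438 → r_n = 52.5 kips.
  R_n,bearing = 1·50.86 + 2·52.5 = 155.9 kips → 0.75 × 155.9 = 117 kips.
Bolt shear governs: 60.1 kips.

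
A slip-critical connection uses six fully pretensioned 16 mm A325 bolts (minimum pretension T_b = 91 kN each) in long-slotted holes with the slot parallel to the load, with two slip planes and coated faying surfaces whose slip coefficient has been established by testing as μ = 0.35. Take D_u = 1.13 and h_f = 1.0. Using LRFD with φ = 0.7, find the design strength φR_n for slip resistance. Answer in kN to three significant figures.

R_n = μ · D_u · h_f · T_b · n_s · n_b = 0.35 × 1.13 × 1.0 × 91 × 2 × 6 = 431.9 kN.
Design strength φR_n = 0.7 × 431.9 = 302 kN.

302 kN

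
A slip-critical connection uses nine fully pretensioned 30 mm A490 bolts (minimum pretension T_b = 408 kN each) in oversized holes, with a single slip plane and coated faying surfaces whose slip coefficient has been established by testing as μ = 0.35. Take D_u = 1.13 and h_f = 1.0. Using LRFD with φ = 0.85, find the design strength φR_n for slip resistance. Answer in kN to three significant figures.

1230 kN

R_n = μ · D_u · h_f · T_b · n_s · n_b = 0.35 × 1.13 × 1.0 × 408 × 1 × 9 = 1452 kN.
Design strength φR_n = 0.85 × 1452 = 1230 kN.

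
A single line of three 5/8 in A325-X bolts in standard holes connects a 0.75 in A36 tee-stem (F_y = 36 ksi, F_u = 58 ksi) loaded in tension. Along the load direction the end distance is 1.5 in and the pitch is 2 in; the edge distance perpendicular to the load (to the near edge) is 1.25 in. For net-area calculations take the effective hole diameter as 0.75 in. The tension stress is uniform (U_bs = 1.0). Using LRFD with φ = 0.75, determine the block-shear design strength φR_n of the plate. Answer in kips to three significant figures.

Shear plane L_v = 1.5 + 2·2 = 5.5 in; A_gv = 5.5 × 0.75 = 4.125 in².
A_nv = (5.5 − 2.5·0.75) × 0.75 = 2.719 in².
A_nt = (1.25 − 0.5·0.75) × 0.75 = 0.6562 in².
0.6 F_u A_nv = 94.61 kips; 0.6 F_y A_gv = 89.1 kips → shear yielding governs the shear term.
R_n = 89.1 + 1.0 × 58 × 0.6562 = 127.2 kips.
Design strength φR_n = 0.75 × 127.2 = 95.4 kips.

95.4 kips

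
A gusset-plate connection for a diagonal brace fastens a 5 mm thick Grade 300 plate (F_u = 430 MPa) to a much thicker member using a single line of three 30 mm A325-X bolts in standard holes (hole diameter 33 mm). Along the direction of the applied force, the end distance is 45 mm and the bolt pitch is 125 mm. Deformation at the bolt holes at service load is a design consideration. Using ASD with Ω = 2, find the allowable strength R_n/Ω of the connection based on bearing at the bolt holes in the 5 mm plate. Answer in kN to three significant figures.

Per bolt r_n = 1.2 l_c t F_u ≤ 2.4 d t F_u; upper limit = 2.4 × 30 × 5 × 430 / 1000 = 154.8 kN.
Edge bolt: l_c = 45 − 33/2 = 28.5 mm → 1.2 × 28.5 × 5 × 430 / 1000 = 73.53 → r_n = 73.53 kN.
Interior bolts: l_c = 125 − 33 = 92 mm → 1.2 × 92 × 5 × 430 / 1000 = 237.4 → r_n = 154.8 kN.
R_n = 1 × 73.53 + 2 × 154.8 = 383.1 kN.
Allowable strength R_n/Ω = 383.1 / 2 = 192 kN.

192 kN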